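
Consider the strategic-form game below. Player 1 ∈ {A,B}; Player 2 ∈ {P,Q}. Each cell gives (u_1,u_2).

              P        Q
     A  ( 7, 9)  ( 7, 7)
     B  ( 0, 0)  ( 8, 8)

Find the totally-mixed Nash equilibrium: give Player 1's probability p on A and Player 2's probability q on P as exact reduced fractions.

(p,q) = (4/5, 1/8)

P1 indiff ⇒ q·7+(1-q)·7 = q·0+(1-q)·8 ⇒ q(7) = (1-q)(1) ⇒ q = 1/8
P2 indiff ⇒ p·9+(1-p)·0 = p·7+(1-p)·8 ⇒ p(2) = (1-p)(8) ⇒ p = 4/5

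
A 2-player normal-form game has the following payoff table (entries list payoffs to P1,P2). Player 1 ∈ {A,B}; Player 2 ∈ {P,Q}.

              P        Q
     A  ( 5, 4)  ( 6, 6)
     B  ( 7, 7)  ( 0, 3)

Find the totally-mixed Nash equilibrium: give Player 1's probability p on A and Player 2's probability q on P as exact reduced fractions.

(p,q) = (2/3, 3/4)

P1 indiff ⇒ q·5+(1-q)·6 = q·7+(1-q)·0 ⇒ q(-2) = (1-q)(-6) ⇒ q = 3/4
P2 indiff ⇒ p·4+(1-p)·7 = p·6+(1-p)·3 ⇒ p(-2) = (1-p)(-4) ⇒ p = 2/3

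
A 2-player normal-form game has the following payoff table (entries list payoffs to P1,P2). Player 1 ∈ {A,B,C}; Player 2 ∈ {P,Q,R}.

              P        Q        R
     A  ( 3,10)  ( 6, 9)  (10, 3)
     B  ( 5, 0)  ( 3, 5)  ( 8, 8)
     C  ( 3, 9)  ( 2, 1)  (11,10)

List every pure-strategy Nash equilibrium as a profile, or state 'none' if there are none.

NE set: (C,R)

(A,P): not NE [P1→B gives 5>3]
(A,Q): not NE [P2→P gives 10>9]
(A,R): not NE [P1→C gives 11>10; P2→P gives 10>3]
(B,P): not NE [P2→R gives 8>0]
(B,Q): not NE [P1→A gives 6>3; P2→R gives 8>5]
(B,R): not NE [P1→C gives 11>8]
(C,P): not NE [P1→B gives 5>3; P2→R gives 10>9]
(C,Q): not NE [P1→A gives 6>2; P2→R gives 10>1]
(C,R): NE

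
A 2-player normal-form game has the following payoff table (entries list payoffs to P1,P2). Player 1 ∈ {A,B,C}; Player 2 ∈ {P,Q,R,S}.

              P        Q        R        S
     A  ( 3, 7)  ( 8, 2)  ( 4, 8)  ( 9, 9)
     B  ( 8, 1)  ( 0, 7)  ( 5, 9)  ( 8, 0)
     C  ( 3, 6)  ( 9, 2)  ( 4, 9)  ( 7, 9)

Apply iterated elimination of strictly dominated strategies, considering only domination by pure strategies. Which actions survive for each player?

IESDS → P1:{A,B} P2:{R,S}

P2 drop P (R beats it: A:8>7 B:9>1 C:9>6)
P2 drop Q (R beats it: A:8>2 B:9>7 C:9>2)
P1 drop C (B beats it: R:5>4 S:8>7)
P1→{A,B} P2→{R,S}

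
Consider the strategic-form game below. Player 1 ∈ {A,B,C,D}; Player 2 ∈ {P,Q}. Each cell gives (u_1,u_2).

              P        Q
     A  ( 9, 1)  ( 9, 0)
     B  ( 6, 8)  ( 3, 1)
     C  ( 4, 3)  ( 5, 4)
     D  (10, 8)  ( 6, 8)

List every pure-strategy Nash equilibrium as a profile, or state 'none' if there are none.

PSNE = {(D,P)}

(A,P): not NE [P1→D gives 10>9]
(A,Q): not NE [P2→P gives 1>0]
(B,P): not NE [P1→D gives 10>6]
(B,Q): not NE [P1→A gives 9>3; P2→P gives 8>1]
(C,P): not NE [P1→D gives 10>4; P2→Q gives 4>3]
(C,Q): not NE [P1→A gives 9>5]
(D,P): NE
(D,Q): not NE [P1→A gives 9>6]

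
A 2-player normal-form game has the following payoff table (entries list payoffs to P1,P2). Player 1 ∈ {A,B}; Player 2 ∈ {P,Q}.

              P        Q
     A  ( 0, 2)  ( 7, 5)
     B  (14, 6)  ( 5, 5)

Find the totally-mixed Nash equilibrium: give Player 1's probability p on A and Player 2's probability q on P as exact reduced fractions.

(p,q) = (1/4, 1/8)

P1 indiff ⇒ q·0+(1-q)·7 = q·14+(1-q)·5 ⇒ q(-14) = (1-q)(-2) ⇒ q = 1/8
P2 indiff ⇒ p·2+(1-p)·6 = p·5+(1-p)·5 ⇒ p(-3) = (1-p)(-1) ⇒ p = 1/4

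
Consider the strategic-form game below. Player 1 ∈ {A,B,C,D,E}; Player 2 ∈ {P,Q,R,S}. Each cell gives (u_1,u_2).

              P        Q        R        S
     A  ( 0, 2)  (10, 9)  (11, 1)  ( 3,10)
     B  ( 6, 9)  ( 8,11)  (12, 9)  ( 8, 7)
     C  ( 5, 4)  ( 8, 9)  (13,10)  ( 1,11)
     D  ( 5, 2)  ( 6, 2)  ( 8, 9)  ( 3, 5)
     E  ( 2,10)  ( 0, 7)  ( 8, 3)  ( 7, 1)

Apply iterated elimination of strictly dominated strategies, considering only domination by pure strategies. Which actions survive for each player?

Survivors P1:{A,B,C} P2:{Q,R,S}

P1 drop D (B beats it: P:6>5 Q:8>6 R:12>8 S:8>3)
P1 drop E (B beats it: P:6>2 Q:8>0 R:12>8 S:8>7)
P2 drop P (Q beats it: A:9>2 B:11>9 C:9>4)
P1→{A,B,C} P2→{Q,R,S}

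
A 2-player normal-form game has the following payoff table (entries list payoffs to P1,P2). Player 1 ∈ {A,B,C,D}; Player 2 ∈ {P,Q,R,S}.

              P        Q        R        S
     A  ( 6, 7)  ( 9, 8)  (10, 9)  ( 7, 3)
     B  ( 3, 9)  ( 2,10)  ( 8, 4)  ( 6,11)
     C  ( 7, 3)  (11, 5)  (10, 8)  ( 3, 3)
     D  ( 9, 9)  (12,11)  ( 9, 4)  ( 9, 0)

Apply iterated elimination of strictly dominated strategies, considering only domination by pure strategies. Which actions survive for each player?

P1 drop B (A beats it: P:6>3 Q:9>2 R:10>8 S:7>6)
P2 drop P (Q beats it: A:8>7 C:5>3 D:11>9)
P2 drop S (Q beats it: A:8>3 C:5>3 D:11>0)
P1→{A,C,D} P2→{Q,R}

IESDS → P1:{A,C,D} P2:{Q,R}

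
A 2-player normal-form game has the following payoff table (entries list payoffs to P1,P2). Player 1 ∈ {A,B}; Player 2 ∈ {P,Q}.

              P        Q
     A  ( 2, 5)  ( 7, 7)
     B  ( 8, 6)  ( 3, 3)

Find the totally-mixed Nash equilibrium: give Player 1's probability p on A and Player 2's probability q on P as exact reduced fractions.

(p,q) = (3/5, 2/5)

P1 indiff ⇒ q·2+(1-q)·7 = q·8+(1-q)·3 ⇒ q(-6) = (1-q)(-4) ⇒ q = 2/5
P2 indiff ⇒ p·5+(1-p)·6 = p·7+(1-p)·3 ⇒ p(-2) = (1-p)(-3) ⇒ p = 3/5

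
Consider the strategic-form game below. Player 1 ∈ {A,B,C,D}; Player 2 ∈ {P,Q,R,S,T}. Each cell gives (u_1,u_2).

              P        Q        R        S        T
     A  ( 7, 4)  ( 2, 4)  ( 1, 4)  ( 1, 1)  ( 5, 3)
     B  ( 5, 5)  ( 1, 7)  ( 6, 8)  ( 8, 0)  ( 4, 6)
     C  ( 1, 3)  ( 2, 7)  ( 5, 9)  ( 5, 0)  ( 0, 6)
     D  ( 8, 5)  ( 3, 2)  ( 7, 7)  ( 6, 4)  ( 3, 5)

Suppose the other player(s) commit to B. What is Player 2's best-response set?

u_2(P vs B) = 5
u_2(Q vs B) = 7
u_2(R vs B) = 8
u_2(S vs B) = 0
u_2(T vs B) = 6
max payoff 8 at {R}

P2 best: {R}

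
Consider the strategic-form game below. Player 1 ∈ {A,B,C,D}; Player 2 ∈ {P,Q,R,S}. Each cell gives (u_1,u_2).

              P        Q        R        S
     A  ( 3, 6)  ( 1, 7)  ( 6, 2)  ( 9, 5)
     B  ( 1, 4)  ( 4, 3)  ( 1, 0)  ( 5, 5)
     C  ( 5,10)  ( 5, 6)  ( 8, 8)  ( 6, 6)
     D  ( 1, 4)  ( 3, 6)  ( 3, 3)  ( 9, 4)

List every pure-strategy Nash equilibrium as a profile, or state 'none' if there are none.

PSNE = {(C,P)}

(A,P): not NE [P1→C gives 5>3; P2→Q gives 7>6]
(A,Q): not NE [P1→C gives 5>1]
(A,R): not NE [P1→C gives 8>6; P2→Q gives 7>2]
(A,S): not NE [P2→Q gives 7>5]
(B,P): not NE [P1→C gives 5>1; P2→S gives 5>4]
(B,Q): not NE [P1→C gives 5>4; P2→S gives 5>3]
(B,R): not NE [P1→C gives 8>1; P2→S gives 5>0]
(B,S): not NE [P1→D gives 9>5]
(C,P): NE
(C,Q): not NE [P2→P gives 10>6]
(C,R): not NE [P2→P gives 10>8]
(C,S): not NE [P1→D gives 9>6; P2→P gives 10>6]
(D,P): not NE [P1→C gives 5>1; P2→Q gives 6>4]
(D,Q): not NE [P1→C gives 5>3]
(D,R): not NE [P1→C gives 8>3; P2→Q gives 6>3]
(D,S): not NE [P2→Q gives 6>4]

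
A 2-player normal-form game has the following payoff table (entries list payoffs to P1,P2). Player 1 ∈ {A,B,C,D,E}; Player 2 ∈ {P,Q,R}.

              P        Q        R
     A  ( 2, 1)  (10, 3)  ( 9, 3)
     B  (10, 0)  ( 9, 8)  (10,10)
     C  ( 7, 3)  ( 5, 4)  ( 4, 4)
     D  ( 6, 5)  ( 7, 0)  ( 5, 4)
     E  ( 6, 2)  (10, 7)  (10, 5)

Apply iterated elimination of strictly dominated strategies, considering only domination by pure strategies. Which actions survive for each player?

P1 drop C (B beats it: P:10>7 Q:9>5 R:10>4)
P1 drop D (B beats it: P:10>6 Q:9>7 R:10>5)
P2 drop P (Q beats it: A:3>1 B:8>0 E:7>2)
P1→{A,B,E} P2→{Q,R}

Survivors P1:{A,B,E} P2:{Q,R}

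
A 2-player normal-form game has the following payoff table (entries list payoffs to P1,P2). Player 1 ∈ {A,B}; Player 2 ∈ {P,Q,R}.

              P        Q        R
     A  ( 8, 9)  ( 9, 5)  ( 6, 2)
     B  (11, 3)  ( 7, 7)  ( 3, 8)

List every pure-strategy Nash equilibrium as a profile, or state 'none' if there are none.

No pure NE.

(A,P): not NE [P1→B gives 11>8]
(A,Q): not NE [P2→P gives 9>5]
(A,R): not NE [P2→P gives 9>2]
(B,P): not NE [P2→R gives 8>3]
(B,Q): not NE [P1→A gives 9>7; P2→R gives 8>7]
(B,R): not NE [P1→A gives 6>3]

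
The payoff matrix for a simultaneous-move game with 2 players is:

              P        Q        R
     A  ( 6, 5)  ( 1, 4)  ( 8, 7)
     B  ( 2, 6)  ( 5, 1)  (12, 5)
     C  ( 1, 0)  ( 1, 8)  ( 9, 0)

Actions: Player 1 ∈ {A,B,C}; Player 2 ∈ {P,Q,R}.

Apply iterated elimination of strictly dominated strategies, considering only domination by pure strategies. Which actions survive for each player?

IESDS → P1:{A,B} P2:{P,R}

P1 drop C (B beats it: P:2>1 Q:5>1 R:12>9)
P2 drop Q (P beats it: A:5>4 B:6>1)
P1→{A,B} P2→{P,R}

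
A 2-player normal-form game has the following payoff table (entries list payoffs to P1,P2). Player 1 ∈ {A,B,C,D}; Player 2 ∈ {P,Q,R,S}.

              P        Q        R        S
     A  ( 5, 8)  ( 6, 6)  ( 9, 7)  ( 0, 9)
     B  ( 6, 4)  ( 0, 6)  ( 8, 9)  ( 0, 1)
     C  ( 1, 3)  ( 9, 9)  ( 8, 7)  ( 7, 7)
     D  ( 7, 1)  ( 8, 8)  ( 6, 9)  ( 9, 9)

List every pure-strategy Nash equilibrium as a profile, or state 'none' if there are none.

NE set: (C,Q), (D,S)

(A,P): not NE [P1→D gives 7>5; P2→S gives 9>8]
(A,Q): not NE [P1→C gives 9>6; P2→S gives 9>6]
(A,R): not NE [P2→S gives 9>7]
(A,S): not NE [P1→D gives 9>0]
(B,P): not NE [P1→D gives 7>6; P2→R gives 9>4]
(B,Q): not NE [P1→C gives 9>0; P2→R gives 9>6]
(B,R): not NE [P1→A gives 9>8]
(B,S): not NE [P1→D gives 9>0; P2→R gives 9>1]
(C,P): not NE [P1→D gives 7>1; P2→Q gives 9>3]
(C,Q): NE
(C,R): not NE [P1→A gives 9>8; P2→Q gives 9>7]
(C,S): not NE [P1→D gives 9>7; P2→Q gives 9>7]
(D,P): not NE [P2→S gives 9>1]
(D,Q): not NE [P1→C gives 9>8; P2→S gives 9>8]
(D,R): not NE [P1→A gives 9>6]
(D,S): NE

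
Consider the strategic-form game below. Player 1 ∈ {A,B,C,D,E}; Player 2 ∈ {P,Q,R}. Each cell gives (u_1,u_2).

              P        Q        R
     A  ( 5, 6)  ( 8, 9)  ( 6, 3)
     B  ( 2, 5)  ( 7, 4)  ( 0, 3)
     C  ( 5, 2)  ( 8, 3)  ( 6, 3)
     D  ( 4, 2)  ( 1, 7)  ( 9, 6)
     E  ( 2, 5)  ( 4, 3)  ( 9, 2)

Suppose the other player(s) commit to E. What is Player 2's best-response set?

u_2(P vs E) = 5
u_2(Q vs E) = 3
u_2(R vs E) = 2
max payoff 5 at {P}

argmax u_2 = {P}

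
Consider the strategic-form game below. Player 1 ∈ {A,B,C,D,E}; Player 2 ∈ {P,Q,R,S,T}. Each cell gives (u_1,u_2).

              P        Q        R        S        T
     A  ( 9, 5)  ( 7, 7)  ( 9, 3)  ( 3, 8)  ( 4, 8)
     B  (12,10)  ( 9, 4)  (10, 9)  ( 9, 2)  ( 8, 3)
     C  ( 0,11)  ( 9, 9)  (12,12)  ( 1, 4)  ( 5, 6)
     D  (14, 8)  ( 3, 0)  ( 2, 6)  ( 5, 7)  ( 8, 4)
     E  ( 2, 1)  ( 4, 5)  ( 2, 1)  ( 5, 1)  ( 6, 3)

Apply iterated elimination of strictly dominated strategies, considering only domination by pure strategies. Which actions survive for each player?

P1 drop A (B beats it: P:12>9 Q:9>7 R:10>9 S:9>3 T:8>4)
P1 drop E (B beats it: P:12>2 Q:9>4 R:10>2 S:9>5 T:8>6)
P2 drop Q (P beats it: B:10>4 C:11>9 D:8>0)
P2 drop S (P beats it: B:10>2 C:11>4 D:8>7)
P2 drop T (P beats it: B:10>3 C:11>6 D:8>4)
P1→{B,C,D} P2→{P,R}

IESDS → P1:{B,C,D} P2:{P,R}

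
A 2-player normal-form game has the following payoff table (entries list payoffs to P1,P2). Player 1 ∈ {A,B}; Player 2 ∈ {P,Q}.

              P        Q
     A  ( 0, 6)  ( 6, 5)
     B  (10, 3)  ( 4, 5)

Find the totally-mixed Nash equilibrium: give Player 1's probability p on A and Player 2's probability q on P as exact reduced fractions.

P1 indiff ⇒ q·0+(1-q)·6 = q·10+(1-q)·4 ⇒ q(-10) = (1-q)(-2) ⇒ q = 1/6
P2 indiff ⇒ p·6+(1-p)·3 = p·5+(1-p)·5 ⇒ p(1) = (1-p)(2) ⇒ p = 2/3

P1 mixes 2/3 on A; P2 mixes 1/6 on P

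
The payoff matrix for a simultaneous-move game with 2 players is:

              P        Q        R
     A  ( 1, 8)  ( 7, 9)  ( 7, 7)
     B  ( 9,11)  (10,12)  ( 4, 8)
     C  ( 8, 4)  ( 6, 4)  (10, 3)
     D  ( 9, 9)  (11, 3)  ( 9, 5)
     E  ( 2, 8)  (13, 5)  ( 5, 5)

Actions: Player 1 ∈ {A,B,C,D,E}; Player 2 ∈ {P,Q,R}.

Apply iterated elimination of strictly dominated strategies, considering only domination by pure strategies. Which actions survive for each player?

P1 drop A (D beats it: P:9>1 Q:11>7 R:9>7)
P2 drop R (P beats it: B:11>8 C:4>3 D:9>5 E:8>5)
P1 drop C (B beats it: P:9>8 Q:10>6)
P1→{B,D,E} P2→{P,Q}

Remaining: P1:{B,D,E} P2:{P,Q}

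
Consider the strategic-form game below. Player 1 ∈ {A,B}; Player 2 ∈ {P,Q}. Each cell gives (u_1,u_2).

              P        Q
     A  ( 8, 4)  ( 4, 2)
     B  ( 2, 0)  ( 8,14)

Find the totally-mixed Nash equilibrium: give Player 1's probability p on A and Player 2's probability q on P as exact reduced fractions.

(p,q) = (7/8, 2/5)

P1 indiff ⇒ q·8+(1-q)·4 = q·2+(1-q)·8 ⇒ q(6) = (1-q)(4) ⇒ q = 2/5
P2 indiff ⇒ p·4+(1-p)·0 = p·2+(1-p)·14 ⇒ p(2) = (1-p)(14) ⇒ p = 7/8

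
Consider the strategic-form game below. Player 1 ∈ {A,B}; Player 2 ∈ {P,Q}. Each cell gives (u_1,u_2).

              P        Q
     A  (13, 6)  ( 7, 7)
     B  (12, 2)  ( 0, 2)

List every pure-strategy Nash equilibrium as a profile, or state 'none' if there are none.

(A,P): not NE [P2→Q gives 7>6]
(A,Q): NE
(B,P): not NE [P1→A gives 13>12]
(B,Q): not NE [P1→A gives 7>0]

PSNE = {(A,Q)}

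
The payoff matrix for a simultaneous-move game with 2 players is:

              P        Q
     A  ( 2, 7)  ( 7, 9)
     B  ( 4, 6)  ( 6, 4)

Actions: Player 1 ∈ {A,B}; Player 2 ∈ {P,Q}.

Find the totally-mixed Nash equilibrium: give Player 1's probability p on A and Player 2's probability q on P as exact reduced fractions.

P1 indiff ⇒ q·2+(1-q)·7 = q·4+(1-q)·6 ⇒ q(-2) = (1-q)(-1) ⇒ q = 1/3
P2 indiff ⇒ p·7+(1-p)·6 = p·9+(1-p)·4 ⇒ p(-2) = (1-p)(-2) ⇒ p = 1/2

(p,q) = (1/2, 1/3)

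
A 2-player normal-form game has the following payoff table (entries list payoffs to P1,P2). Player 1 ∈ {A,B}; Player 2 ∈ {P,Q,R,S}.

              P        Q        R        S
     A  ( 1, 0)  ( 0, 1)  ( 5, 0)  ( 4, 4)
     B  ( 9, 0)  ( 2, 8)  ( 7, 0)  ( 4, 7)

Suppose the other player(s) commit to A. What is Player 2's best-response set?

BR_2 = {S}

u_2(P vs A) = 0
u_2(Q vs A) = 1
u_2(R vs A) = 0
u_2(S vs A) = 4
max payoff 4 at {S}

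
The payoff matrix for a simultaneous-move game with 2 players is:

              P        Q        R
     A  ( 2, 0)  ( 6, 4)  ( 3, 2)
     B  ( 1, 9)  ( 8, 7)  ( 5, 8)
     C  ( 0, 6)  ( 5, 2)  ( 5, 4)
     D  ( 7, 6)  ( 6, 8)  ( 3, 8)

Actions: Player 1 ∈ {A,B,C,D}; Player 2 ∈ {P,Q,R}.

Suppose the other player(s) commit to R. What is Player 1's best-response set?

u_1(A vs R) = 3
u_1(B vs R) = 5
u_1(C vs R) = 5
u_1(D vs R) = 3
max payoff 5 at {B,C}

P1 best: {B,C}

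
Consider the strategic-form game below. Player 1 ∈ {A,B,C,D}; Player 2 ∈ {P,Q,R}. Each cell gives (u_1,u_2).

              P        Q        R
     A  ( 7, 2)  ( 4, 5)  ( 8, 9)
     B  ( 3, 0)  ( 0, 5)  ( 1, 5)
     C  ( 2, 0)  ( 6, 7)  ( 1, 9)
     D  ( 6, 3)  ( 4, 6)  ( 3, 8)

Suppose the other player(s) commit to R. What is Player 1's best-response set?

u_1(A vs R) = 8
u_1(B vs R) = 1
u_1(C vs R) = 1
u_1(D vs R) = 3
max payoff 8 at {A}

BR_1 = {A}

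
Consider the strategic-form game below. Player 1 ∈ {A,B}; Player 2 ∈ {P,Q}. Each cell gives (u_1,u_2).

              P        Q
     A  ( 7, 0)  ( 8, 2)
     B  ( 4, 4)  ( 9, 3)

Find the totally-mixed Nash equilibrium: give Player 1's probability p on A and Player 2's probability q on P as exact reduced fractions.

P1 indiff ⇒ q·7+(1-q)·8 = q·4+(1-q)·9 ⇒ q(3) = (1-q)(1) ⇒ q = 1/4
P2 indiff ⇒ p·0+(1-p)·4 = p·2+(1-p)·3 ⇒ p(-2) = (1-p)(-1) ⇒ p = 1/3

P1 mixes 1/3 on A; P2 mixes 1/4 on P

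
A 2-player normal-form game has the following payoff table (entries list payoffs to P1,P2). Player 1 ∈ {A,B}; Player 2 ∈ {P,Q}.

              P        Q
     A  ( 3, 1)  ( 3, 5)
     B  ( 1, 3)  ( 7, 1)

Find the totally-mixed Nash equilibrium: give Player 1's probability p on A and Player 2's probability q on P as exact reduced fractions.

P1 indiff ⇒ q·3+(1-q)·3 = q·1+(1-q)·7 ⇒ q(2) = (1-q)(4) ⇒ q = 2/3
P2 indiff ⇒ p·1+(1-p)·3 = p·5+(1-p)·1 ⇒ p(-4) = (1-p)(-2) ⇒ p = 1/3

p=1/3, q=2/3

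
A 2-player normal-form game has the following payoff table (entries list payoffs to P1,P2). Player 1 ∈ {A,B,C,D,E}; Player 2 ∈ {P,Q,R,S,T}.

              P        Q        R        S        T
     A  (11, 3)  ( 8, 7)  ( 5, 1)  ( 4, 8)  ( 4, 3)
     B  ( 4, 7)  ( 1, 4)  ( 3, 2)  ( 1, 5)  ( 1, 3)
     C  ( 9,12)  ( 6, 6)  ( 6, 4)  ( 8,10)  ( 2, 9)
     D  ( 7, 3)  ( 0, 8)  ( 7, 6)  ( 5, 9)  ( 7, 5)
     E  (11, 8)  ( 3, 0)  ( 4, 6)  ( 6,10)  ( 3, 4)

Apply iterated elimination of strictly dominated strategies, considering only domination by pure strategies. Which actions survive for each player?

P1 drop B (A beats it: P:11>4 Q:8>1 R:5>3 S:4>1 T:4>1)
P2 drop Q (S beats it: A:8>7 C:10>6 D:9>8 E:10>0)
P2 drop R (S beats it: A:8>1 C:10>4 D:9>6 E:10>6)
P2 drop T (S beats it: A:8>3 C:10>9 D:9>5 E:10>4)
P1 drop D (C beats it: P:9>7 S:8>5)
P1→{A,C,E} P2→{P,S}

IESDS → P1:{A,C,E} P2:{P,S}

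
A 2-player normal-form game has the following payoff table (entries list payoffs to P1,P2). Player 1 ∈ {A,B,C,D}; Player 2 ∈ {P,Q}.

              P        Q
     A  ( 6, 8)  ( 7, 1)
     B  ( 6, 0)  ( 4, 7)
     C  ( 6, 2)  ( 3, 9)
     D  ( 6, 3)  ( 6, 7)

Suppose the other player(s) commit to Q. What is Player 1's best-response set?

BR_1 = {A}

u_1(A vs Q) = 7
u_1(B vs Q) = 4
u_1(C vs Q) = 3
u_1(D vs Q) = 6
max payoff 7 at {A}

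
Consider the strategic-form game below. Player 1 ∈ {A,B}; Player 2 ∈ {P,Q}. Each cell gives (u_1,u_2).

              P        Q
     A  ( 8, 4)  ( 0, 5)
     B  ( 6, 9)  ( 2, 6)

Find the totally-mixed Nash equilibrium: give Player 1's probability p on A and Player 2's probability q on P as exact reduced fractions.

(p,q) = (3/4, 1/2)

P1 indiff ⇒ q·8+(1-q)·0 = q·6+(1-q)·2 ⇒ q(2) = (1-q)(2) ⇒ q = 1/2
P2 indiff ⇒ p·4+(1-p)·9 = p·5+(1-p)·6 ⇒ p(-1) = (1-p)(-3) ⇒ p = 3/4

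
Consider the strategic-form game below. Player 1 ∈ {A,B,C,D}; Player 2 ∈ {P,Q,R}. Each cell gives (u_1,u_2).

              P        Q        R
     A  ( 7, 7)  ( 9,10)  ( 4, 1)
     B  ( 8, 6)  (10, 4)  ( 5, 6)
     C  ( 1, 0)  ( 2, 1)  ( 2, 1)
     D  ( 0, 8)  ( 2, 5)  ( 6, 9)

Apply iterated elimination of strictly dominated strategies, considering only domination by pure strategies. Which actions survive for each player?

P1 drop A (B beats it: P:8>7 Q:10>9 R:5>4)
P1 drop C (B beats it: P:8>1 Q:10>2 R:5>2)
P2 drop Q (P beats it: B:6>4 D:8>5)
P1→{B,D} P2→{P,R}

Remaining: P1:{B,D} P2:{P,R}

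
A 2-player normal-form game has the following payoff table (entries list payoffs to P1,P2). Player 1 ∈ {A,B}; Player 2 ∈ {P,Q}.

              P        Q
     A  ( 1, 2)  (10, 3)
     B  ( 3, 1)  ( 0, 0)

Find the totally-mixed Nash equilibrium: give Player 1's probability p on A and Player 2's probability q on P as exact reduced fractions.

P1 indiff ⇒ q·1+(1-q)·10 = q·3+(1-q)·0 ⇒ q(-2) = (1-q)(-10) ⇒ q = 5/6
P2 indiff ⇒ p·2+(1-p)·1 = p·3+(1-p)·0 ⇒ p(-1) = (1-p)(-1) ⇒ p = 1/2

(p,q) = (1/2, 5/6)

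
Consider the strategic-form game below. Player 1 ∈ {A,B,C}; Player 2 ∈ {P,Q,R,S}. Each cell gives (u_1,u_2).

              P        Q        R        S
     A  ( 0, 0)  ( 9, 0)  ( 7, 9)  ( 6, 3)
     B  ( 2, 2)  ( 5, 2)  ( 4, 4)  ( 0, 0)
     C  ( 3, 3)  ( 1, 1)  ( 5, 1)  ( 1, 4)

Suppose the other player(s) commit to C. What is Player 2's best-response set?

u_2(P vs C) = 3
u_2(Q vs C) = 1
u_2(R vs C) = 1
u_2(S vs C) = 4
max payoff 4 at {S}

argmax u_2 = {S}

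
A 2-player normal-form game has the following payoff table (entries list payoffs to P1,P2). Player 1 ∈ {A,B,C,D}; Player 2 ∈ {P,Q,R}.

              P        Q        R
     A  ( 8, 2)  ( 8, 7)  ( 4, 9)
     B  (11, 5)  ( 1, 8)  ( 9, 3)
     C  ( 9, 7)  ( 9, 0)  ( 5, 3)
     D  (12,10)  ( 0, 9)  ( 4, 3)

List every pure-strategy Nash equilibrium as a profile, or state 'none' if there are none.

(A,P): not NE [P1→D gives 12>8; P2→R gives 9>2]
(A,Q): not NE [P1→C gives 9>8; P2→R gives 9>7]
(A,R): not NE [P1→B gives 9>4]
(B,P): not NE [P1→D gives 12>11; P2→Q gives 8>5]
(B,Q): not NE [P1→C gives 9>1]
(B,R): not NE [P2→Q gives 8>3]
(C,P): not NE [P1→D gives 12>9]
(C,Q): not NE [P2→P gives 7>0]
(C,R): not NE [P1→B gives 9>5; P2→P gives 7>3]
(D,P): NE
(D,Q): not NE [P1→C gives 9>0; P2→P gives 10>9]
(D,R): not NE [P1→B gives 9>4; P2→P gives 10>3]

PSNE = {(D,P)}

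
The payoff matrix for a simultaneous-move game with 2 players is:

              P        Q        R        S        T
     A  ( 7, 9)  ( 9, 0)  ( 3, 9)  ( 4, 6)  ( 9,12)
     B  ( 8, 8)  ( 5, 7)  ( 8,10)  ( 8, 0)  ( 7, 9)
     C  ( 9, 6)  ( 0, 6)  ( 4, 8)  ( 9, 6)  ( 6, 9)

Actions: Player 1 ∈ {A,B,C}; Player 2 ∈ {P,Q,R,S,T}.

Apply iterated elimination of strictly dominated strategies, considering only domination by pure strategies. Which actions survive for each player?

IESDS → P1:{A,B} P2:{R,T}

P2 drop P (T beats it: A:12>9 B:9>8 C:9>6)
P2 drop Q (R beats it: A:9>0 B:10>7 C:8>6)
P2 drop S (R beats it: A:9>6 B:10>0 C:8>6)
P1 drop C (B beats it: R:8>4 T:7>6)
P1→{A,B} P2→{R,T}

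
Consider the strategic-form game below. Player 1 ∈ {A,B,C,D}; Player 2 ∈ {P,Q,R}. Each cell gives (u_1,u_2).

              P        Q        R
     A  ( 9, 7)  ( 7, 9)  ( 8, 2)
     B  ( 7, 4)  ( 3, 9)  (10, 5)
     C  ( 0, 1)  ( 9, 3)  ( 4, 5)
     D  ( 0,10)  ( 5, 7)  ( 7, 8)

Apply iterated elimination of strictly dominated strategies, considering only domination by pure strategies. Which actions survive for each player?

P1 drop D (A beats it: P:9>0 Q:7>5 R:8>7)
P2 drop P (Q beats it: A:9>7 B:9>4 C:3>1)
P1→{A,B,C} P2→{Q,R}

IESDS → P1:{A,B,C} P2:{Q,R}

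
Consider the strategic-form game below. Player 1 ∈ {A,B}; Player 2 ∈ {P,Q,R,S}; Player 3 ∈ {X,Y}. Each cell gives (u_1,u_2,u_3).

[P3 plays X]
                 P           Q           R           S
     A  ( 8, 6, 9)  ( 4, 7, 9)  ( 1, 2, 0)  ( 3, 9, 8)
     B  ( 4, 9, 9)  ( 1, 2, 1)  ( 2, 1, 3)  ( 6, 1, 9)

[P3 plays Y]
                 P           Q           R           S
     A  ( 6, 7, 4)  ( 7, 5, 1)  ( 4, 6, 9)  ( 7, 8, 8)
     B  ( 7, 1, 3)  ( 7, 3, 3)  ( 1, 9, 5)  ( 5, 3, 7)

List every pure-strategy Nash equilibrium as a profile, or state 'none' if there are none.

(A,P,X): not NE [P2→S gives 9>6]
(A,P,Y): not NE [P1→B gives 7>6; P2→S gives 8>7; P3→X gives 9>4]
(A,Q,X): not NE [P2→S gives 9>7]
(A,Q,Y): not NE [P2→S gives 8>5; P3→X gives 9>1]
(A,R,X): not NE [P1→B gives 2>1; P2→S gives 9>2; P3→Y gives 9>0]
(A,R,Y): not NE [P2→S gives 8>6]
(A,S,X): not NE [P1→B gives 6>3]
(A,S,Y): NE
(B,P,X): not NE [P1→A gives 8>4]
(B,P,Y): not NE [P2→R gives 9>1; P3→X gives 9>3]
(B,Q,X): not NE [P1→A gives 4>1; P2→P gives 9>2; P3→Y gives 3>1]
(B,Q,Y): not NE [P2→R gives 9>3]
(B,R,X): not NE [P2→P gives 9>1; P3→Y gives 5>3]
(B,R,Y): not NE [P1→A gives 4>1]
(B,S,X): not NE [P2→P gives 9>1]
(B,S,Y): not NE [P1→A gives 7>5; P2→R gives 9>3; P3→X gives 9>7]

PSNE = {(A,S,Y)}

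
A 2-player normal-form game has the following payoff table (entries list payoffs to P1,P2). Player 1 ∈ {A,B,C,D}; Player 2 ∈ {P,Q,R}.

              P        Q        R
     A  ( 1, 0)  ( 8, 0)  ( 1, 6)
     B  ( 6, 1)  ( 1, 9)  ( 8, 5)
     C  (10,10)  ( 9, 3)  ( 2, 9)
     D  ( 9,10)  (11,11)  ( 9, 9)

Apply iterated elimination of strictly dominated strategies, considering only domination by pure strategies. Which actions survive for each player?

P1 drop A (C beats it: P:10>1 Q:9>8 R:2>1)
P1 drop B (D beats it: P:9>6 Q:11>1 R:9>8)
P2 drop R (P beats it: C:10>9 D:10>9)
P1→{C,D} P2→{P,Q}

Remaining: P1:{C,D} P2:{P,Q}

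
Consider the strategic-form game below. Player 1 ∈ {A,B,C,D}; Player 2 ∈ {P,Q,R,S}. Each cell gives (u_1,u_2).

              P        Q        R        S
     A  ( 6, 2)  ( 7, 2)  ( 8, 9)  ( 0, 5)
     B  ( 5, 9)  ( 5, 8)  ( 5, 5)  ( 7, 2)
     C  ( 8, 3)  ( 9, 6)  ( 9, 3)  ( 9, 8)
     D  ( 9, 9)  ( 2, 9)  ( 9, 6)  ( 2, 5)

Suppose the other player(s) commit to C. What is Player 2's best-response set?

argmax u_2 = {S}

u_2(P vs C) = 3
u_2(Q vs C) = 6
u_2(R vs C) = 3
u_2(S vs C) = 8
max payoff 8 at {S}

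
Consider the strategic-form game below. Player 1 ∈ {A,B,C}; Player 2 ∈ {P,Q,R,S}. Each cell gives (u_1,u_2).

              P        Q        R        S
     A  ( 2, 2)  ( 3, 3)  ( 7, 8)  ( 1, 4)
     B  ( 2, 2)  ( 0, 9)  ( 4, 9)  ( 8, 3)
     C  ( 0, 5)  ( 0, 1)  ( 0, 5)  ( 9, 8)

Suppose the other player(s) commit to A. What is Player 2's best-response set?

argmax u_2 = {R}

u_2(P vs A) = 2
u_2(Q vs A) = 3
u_2(R vs A) = 8
u_2(S vs A) = 4
max payoff 8 at {R}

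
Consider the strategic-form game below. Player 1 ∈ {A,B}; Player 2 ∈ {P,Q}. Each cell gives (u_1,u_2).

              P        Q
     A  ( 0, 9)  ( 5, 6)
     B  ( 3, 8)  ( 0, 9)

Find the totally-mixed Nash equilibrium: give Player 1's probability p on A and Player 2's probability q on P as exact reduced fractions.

P1 mixes 1/4 on A; P2 mixes 5/8 on P

P1 indiff ⇒ q·0+(1-q)·5 = q·3+(1-q)·0 ⇒ q(-3) = (1-q)(-5) ⇒ q = 5/8
P2 indiff ⇒ p·9+(1-p)·8 = p·6+(1-p)·9 ⇒ p(3) = (1-p)(1) ⇒ p = 1/4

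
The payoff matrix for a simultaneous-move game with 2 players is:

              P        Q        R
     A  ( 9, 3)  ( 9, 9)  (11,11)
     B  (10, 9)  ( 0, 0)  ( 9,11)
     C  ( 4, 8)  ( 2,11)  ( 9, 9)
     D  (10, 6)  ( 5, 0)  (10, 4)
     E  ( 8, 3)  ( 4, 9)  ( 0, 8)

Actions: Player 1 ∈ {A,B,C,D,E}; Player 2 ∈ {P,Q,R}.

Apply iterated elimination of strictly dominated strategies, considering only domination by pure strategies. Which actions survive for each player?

P1 drop C (A beats it: P:9>4 Q:9>2 R:11>9)
P1 drop E (A beats it: P:9>8 Q:9>4 R:11>0)
P2 drop Q (R beats it: A:11>9 B:11>0 D:4>0)
P1→{A,B,D} P2→{P,R}

IESDS → P1:{A,B,D} P2:{P,R}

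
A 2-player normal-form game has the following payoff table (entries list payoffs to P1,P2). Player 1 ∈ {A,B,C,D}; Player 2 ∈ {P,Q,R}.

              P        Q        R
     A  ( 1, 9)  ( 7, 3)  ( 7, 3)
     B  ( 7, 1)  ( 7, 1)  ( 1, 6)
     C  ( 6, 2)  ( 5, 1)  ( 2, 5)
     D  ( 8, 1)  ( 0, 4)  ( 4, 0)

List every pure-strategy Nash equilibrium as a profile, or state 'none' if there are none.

(A,P): not NE [P1→D gives 8>1]
(A,Q): not NE [P2→P gives 9>3]
(A,R): not NE [P2→P gives 9>3]
(B,P): not NE [P1→D gives 8>7; P2→R gives 6>1]
(B,Q): not NE [P2→R gives 6>1]
(B,R): not NE [P1→A gives 7>1]
(C,P): not NE [P1→D gives 8>6; P2→R gives 5>2]
(C,Q): not NE [P1→B gives 7>5; P2→R gives 5>1]
(C,R): not NE [P1→A gives 7>2]
(D,P): not NE [P2→Q gives 4>1]
(D,Q): not NE [P1→B gives 7>0]
(D,R): not NE [P1→A gives 7>4; P2→Q gives 4>0]

Equilibria: none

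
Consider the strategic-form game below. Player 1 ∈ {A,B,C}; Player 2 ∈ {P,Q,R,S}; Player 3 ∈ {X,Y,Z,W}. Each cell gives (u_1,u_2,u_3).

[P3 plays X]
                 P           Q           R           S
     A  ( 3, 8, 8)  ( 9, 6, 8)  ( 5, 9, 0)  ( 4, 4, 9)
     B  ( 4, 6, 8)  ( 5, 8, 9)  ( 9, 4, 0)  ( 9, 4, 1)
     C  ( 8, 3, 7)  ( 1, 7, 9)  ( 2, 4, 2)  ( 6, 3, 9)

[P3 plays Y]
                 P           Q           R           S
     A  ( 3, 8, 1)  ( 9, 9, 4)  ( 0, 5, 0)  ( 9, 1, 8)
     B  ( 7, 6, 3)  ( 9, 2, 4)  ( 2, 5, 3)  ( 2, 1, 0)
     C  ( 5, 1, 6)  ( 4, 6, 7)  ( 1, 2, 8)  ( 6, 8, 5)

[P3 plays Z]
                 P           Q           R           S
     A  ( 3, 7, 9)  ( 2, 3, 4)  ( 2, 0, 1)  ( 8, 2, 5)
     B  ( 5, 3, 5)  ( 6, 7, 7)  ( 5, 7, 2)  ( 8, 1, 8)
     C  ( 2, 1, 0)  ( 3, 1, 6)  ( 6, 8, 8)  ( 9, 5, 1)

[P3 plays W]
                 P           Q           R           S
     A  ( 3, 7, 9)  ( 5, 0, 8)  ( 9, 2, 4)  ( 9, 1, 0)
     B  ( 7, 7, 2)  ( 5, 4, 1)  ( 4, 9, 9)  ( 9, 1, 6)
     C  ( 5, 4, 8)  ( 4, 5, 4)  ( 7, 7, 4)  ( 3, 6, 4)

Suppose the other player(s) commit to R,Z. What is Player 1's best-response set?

u_1(A vs R,Z) = 2
u_1(B vs R,Z) = 5
u_1(C vs R,Z) = 6
max payoff 6 at {C}

BR_1 = {C}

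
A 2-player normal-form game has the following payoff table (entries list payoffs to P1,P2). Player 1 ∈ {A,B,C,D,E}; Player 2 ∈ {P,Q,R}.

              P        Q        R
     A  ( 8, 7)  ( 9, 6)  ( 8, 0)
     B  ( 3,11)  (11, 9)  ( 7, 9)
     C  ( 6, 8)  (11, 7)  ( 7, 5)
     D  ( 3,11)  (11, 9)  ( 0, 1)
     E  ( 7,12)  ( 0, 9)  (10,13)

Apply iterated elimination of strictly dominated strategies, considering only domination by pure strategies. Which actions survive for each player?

Remaining: P1:{A,E} P2:{P,R}

P2 drop Q (P beats it: A:7>6 B:11>9 C:8>7 D:11>9 E:12>9)
P1 drop B (A beats it: P:8>3 R:8>7)
P1 drop C (A beats it: P:8>6 R:8>7)
P1 drop D (A beats it: P:8>3 R:8>0)
P1→{A,E} P2→{P,R}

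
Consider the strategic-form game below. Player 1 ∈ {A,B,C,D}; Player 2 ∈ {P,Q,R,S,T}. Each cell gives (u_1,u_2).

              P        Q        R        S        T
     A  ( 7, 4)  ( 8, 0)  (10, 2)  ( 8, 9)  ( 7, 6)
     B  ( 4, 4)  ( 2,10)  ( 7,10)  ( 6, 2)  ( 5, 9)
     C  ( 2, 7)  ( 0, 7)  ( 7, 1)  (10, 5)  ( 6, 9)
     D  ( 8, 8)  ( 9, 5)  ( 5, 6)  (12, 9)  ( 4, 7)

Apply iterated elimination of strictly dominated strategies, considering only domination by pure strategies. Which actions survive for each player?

P1 drop B (A beats it: P:7>4 Q:8>2 R:10>7 S:8>6 T:7>5)
P2 drop Q (T beats it: A:6>0 C:9>7 D:7>5)
P2 drop R (P beats it: A:4>2 C:7>1 D:8>6)
P1→{A,C,D} P2→{P,S,T}

IESDS → P1:{A,C,D} P2:{P,S,T}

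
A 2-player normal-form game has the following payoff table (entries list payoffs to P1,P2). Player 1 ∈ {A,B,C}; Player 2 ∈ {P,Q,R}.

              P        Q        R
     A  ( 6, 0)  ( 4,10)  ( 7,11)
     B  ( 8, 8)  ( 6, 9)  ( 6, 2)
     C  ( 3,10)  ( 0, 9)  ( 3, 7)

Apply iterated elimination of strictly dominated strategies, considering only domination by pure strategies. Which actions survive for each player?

IESDS → P1:{A,B} P2:{Q,R}

P1 drop C (A beats it: P:6>3 Q:4>0 R:7>3)
P2 drop P (Q beats it: A:10>0 B:9>8)
P1→{A,B} P2→{Q,R}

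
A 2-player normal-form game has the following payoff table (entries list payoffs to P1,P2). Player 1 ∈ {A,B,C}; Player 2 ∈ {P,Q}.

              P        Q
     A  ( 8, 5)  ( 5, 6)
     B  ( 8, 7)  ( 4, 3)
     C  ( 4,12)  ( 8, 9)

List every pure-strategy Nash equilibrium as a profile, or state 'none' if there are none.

(A,P): not NE [P2→Q gives 6>5]
(A,Q): not NE [P1→C gives 8>5]
(B,P): NE
(B,Q): not NE [P1→C gives 8>4; P2→P gives 7>3]
(C,P): not NE [P1→B gives 8>4]
(C,Q): not NE [P2→P gives 12>9]

Nash profiles: (B,P)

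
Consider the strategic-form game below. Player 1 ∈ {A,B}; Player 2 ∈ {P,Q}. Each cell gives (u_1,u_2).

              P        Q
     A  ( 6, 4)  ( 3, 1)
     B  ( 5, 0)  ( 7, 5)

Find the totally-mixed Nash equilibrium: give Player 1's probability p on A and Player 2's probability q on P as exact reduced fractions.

P1 indiff ⇒ q·6+(1-q)·3 = q·5+(1-q)·7 ⇒ q(1) = (1-q)(4) ⇒ q = 4/5
P2 indiff ⇒ p·4+(1-p)·0 = p·1+(1-p)·5 ⇒ p(3) = (1-p)(5) ⇒ p = 5/8

(p,q) = (5/8, 4/5)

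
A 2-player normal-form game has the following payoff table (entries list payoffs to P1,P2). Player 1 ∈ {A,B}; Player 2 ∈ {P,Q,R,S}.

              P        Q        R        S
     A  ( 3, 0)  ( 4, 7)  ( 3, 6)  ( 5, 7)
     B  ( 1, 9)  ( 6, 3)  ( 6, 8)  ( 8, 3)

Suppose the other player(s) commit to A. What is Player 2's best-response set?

u_2(P vs A) = 0
u_2(Q vs A) = 7
u_2(R vs A) = 6
u_2(S vs A) = 7
max payoff 7 at {Q,S}

P2 best: {Q,S}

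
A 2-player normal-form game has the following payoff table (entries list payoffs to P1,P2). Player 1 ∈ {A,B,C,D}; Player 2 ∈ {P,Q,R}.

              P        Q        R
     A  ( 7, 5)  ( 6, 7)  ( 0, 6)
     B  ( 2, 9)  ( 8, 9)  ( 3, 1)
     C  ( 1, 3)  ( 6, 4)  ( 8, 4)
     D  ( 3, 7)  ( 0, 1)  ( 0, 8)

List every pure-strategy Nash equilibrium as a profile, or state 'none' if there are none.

(A,P): not NE [P2→Q gives 7>5]
(A,Q): not NE [P1→B gives 8>6]
(A,R): not NE [P1→C gives 8>0; P2→Q gives 7>6]
(B,P): not NE [P1→A gives 7>2]
(B,Q): NE
(B,R): not NE [P1→C gives 8>3; P2→Q gives 9>1]
(C,P): not NE [P1→A gives 7>1; P2→R gives 4>3]
(C,Q): not NE [P1→B gives 8>6]
(C,R): NE
(D,P): not NE [P1→A gives 7>3; P2→R gives 8>7]
(D,Q): not NE [P1→B gives 8>0; P2→R gives 8>1]
(D,R): not NE [P1→C gives 8>0]

PSNE = {(B,Q), (C,R)}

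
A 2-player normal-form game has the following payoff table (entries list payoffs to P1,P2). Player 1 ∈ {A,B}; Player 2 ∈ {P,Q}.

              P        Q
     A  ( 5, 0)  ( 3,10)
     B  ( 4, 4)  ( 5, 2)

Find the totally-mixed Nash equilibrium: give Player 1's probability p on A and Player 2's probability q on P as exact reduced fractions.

(p,q) = (1/6, 2/3)

P1 indiff ⇒ q·5+(1-q)·3 = q·4+(1-q)·5 ⇒ q(1) = (1-q)(2) ⇒ q = 2/3
P2 indiff ⇒ p·0+(1-p)·4 = p·10+(1-p)·2 ⇒ p(-10) = (1-p)(-2) ⇒ p = 1/6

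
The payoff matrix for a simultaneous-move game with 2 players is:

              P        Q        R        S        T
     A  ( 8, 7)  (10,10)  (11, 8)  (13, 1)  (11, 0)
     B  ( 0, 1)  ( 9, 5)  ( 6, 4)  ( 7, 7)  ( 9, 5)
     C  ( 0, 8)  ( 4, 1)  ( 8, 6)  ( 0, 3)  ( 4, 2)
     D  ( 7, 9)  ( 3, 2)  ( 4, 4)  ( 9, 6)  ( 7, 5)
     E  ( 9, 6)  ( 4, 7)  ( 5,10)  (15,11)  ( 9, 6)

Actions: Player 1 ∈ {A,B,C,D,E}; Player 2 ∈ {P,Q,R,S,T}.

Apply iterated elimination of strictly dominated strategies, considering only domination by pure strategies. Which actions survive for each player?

Survivors P1:{A,E} P2:{Q,R,S}

P1 drop B (A beats it: P:8>0 Q:10>9 R:11>6 S:13>7 T:11>9)
P1 drop C (A beats it: P:8>0 Q:10>4 R:11>8 S:13>0 T:11>4)
P1 drop D (A beats it: P:8>7 Q:10>3 R:11>4 S:13>9 T:11>7)
P2 drop P (Q beats it: A:10>7 E:7>6)
P2 drop T (Q beats it: A:10>0 E:7>6)
P1→{A,E} P2→{Q,R,S}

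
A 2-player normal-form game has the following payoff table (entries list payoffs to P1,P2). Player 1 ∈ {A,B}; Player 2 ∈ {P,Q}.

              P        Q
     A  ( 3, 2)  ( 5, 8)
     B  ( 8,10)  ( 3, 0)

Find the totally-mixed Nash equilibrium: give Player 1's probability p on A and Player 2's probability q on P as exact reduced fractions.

P1 mixes 5/8 on A; P2 mixes 2/7 on P

P1 indiff ⇒ q·3+(1-q)·5 = q·8+(1-q)·3 ⇒ q(-5) = (1-q)(-2) ⇒ q = 2/7
P2 indiff ⇒ p·2+(1-p)·10 = p·8+(1-p)·0 ⇒ p(-6) = (1-p)(-10) ⇒ p = 5/8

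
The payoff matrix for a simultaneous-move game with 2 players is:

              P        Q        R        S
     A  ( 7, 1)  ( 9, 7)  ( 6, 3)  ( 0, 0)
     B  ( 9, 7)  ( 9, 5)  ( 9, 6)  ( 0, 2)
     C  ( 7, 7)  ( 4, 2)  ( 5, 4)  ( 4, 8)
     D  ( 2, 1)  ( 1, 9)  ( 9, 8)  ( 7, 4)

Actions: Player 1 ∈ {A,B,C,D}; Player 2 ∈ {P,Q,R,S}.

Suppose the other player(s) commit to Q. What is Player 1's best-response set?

argmax u_1 = {A,B}

u_1(A vs Q) = 9
u_1(B vs Q) = 9
u_1(C vs Q) = 4
u_1(D vs Q) = 1
max payoff 9 at {A,B}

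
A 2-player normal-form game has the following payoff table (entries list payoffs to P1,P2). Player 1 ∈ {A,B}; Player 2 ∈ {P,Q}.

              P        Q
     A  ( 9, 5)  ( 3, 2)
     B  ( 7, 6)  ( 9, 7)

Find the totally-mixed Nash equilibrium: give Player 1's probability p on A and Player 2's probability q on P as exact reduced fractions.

P1 indiff ⇒ q·9+(1-q)·3 = q·7+(1-q)·9 ⇒ q(2) = (1-q)(6) ⇒ q = 3/4
P2 indiff ⇒ p·5+(1-p)·6 = p·2+(1-p)·7 ⇒ p(3) = (1-p)(1) ⇒ p = 1/4

P1 mixes 1/4 on A; P2 mixes 3/4 on P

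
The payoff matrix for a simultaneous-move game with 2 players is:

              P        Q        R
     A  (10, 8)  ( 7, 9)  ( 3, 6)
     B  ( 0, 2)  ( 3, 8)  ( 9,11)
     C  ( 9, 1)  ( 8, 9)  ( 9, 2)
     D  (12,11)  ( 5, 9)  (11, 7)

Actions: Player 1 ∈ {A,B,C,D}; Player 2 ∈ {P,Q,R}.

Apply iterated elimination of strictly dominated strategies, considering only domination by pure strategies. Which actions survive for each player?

IESDS → P1:{A,C,D} P2:{P,Q}

P1 drop B (D beats it: P:12>0 Q:5>3 R:11>9)
P2 drop R (Q beats it: A:9>6 C:9>2 D:9>7)
P1→{A,C,D} P2→{P,Q}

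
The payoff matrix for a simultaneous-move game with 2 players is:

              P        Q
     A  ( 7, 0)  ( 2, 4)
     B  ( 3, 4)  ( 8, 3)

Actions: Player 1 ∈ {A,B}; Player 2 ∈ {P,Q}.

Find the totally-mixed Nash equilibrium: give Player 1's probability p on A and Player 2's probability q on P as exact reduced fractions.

P1 mixes 1/5 on A; P2 mixes 3/5 on P

P1 indiff ⇒ q·7+(1-q)·2 = q·3+(1-q)·8 ⇒ q(4) = (1-q)(6) ⇒ q = 3/5
P2 indiff ⇒ p·0+(1-p)·4 = p·4+(1-p)·3 ⇒ p(-4) = (1-p)(-1) ⇒ p = 1/5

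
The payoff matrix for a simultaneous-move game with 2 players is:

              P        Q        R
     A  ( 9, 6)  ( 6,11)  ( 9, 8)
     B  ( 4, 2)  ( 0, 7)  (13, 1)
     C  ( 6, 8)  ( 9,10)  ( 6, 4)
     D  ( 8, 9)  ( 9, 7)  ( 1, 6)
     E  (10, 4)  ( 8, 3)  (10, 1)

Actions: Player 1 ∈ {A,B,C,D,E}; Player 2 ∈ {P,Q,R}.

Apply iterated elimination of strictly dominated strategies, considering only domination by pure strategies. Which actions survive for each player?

Remaining: P1:{C,D,E} P2:{P,Q}

P1 drop A (E beats it: P:10>9 Q:8>6 R:10>9)
P2 drop R (P beats it: B:2>1 C:8>4 D:9>6 E:4>1)
P1 drop B (C beats it: P:6>4 Q:9>0)
P1→{C,D,E} P2→{P,Q}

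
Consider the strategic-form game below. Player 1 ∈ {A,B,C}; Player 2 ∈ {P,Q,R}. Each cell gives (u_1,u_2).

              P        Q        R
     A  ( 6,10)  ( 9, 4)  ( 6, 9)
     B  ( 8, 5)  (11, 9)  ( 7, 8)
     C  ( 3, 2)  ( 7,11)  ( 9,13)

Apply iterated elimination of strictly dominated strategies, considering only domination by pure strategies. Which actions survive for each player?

Survivors P1:{B,C} P2:{Q,R}

P1 drop A (B beats it: P:8>6 Q:11>9 R:7>6)
P2 drop P (Q beats it: B:9>5 C:11>2)
P1→{B,C} P2→{Q,R}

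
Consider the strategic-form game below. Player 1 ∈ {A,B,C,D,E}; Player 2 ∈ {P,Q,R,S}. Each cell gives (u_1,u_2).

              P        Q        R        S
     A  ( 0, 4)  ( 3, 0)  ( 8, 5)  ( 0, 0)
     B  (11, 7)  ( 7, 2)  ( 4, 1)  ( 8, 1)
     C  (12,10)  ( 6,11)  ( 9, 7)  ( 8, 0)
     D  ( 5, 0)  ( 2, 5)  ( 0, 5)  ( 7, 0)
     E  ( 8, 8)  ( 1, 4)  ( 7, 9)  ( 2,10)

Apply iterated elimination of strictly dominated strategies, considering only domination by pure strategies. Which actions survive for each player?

Remaining: P1:{B,C} P2:{P,Q}

P1 drop A (C beats it: P:12>0 Q:6>3 R:9>8 S:8>0)
P1 drop D (B beats it: P:11>5 Q:7>2 R:4>0 S:8>7)
P1 drop E (C beats it: P:12>8 Q:6>1 R:9>7 S:8>2)
P2 drop R (P beats it: B:7>1 C:10>7)
P2 drop S (P beats it: B:7>1 C:10>0)
P1→{B,C} P2→{P,Q}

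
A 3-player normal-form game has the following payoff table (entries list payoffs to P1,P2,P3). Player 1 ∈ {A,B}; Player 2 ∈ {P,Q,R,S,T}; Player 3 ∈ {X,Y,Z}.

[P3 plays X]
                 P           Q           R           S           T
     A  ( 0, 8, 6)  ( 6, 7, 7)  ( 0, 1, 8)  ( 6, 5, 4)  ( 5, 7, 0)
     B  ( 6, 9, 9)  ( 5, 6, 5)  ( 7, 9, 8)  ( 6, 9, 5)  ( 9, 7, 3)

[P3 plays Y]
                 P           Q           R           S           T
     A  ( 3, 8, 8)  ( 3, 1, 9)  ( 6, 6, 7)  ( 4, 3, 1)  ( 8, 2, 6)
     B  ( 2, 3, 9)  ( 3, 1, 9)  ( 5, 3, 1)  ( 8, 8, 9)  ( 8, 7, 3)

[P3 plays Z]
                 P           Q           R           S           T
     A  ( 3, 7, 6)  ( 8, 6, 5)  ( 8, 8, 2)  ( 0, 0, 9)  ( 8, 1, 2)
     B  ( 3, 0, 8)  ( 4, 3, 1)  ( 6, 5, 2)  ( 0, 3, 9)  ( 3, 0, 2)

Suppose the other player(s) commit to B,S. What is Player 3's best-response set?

u_3(X vs B,S) = 5
u_3(Y vs B,S) = 9
u_3(Z vs B,S) = 9
max payoff 9 at {Y,Z}

P3 best: {Y,Z}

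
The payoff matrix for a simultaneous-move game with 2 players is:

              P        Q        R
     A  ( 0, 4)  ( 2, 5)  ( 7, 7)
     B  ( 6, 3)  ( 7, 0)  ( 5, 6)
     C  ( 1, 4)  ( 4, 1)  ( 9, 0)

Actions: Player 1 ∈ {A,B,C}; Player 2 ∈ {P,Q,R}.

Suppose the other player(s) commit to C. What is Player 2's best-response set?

u_2(P vs C) = 4
u_2(Q vs C) = 1
u_2(R vs C) = 0
max payoff 4 at {P}

P2 best: {P}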